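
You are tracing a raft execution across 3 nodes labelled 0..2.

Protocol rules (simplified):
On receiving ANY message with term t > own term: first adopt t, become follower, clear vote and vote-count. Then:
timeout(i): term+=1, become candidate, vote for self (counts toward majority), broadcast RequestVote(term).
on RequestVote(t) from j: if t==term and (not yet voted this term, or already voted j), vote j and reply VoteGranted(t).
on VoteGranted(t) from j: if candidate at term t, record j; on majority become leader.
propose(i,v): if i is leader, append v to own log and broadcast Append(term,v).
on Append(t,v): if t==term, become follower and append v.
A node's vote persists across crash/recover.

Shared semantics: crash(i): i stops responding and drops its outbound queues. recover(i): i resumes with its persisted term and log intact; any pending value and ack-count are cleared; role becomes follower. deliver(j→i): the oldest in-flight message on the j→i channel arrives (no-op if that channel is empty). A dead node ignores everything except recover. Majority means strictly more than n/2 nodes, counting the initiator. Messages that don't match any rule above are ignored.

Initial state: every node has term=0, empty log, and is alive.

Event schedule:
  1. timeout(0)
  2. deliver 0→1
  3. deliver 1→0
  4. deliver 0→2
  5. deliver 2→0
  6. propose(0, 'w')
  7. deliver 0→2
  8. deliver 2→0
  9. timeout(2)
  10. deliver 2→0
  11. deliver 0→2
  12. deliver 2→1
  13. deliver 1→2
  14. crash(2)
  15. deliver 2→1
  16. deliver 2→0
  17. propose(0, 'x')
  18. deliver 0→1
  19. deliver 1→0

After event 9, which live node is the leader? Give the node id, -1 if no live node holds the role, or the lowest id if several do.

after 1 — timeout(0): n0:cand/t1/[-]
after 2 — deliver 0→1: n1:foll/t1/[-]
after 3 — deliver 1→0: n0:lead/t1/[-]
after 4 — deliver 0→2: n2:foll/t1/[-]
after 5 — deliver 2→0: ·
after 6 — propose(0,'w'): n0:lead/t1/[w]
after 7 — deliver 0→2: n2:foll/t1/[w]
after 8 — deliver 2→0: ·
after 9 — timeout(2): n2:cand/t2/[w]

0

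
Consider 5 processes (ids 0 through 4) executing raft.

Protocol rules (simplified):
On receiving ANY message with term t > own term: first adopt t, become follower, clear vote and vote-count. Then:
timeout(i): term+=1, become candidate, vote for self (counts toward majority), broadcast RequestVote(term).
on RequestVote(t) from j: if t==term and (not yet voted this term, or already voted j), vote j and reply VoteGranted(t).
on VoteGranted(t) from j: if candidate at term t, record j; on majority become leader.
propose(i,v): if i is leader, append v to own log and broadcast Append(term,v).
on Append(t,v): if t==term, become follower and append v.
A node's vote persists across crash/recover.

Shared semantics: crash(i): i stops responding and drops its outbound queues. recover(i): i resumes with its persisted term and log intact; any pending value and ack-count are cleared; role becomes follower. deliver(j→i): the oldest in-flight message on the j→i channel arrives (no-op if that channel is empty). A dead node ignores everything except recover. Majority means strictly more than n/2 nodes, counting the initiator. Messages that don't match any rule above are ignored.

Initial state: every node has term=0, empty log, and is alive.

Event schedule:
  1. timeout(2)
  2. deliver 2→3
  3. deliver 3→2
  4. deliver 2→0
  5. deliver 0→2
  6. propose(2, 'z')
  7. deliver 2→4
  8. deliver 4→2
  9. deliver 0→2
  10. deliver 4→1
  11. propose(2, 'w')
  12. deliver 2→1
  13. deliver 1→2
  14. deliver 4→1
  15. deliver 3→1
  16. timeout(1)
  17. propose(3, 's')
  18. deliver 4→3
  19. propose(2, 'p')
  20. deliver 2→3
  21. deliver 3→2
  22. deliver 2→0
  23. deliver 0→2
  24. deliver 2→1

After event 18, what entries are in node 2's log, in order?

e1 timeout(2): 2[cand,t=1,-]
e2 deliver 2→3: 3[foll,t=1,-]
e3 deliver 3→2: ·
e4 deliver 2→0: 0[foll,t=1,-]
e5 deliver 0→2: 2[lead,t=1,-]
e6 propose(2,'z'): 2[lead,t=1,z]
e7 deliver 2→4: 4[foll,t=1,-]
e8 deliver 4→2: ·
e9 deliver 0→2: ·
e10 deliver 4→1: ·
e11 propose(2,'w'): 2[lead,t=1,z,w]
e12 deliver 2→1: 1[foll,t=1,-]
e13 deliver 1→2: ·
e14 deliver 4→1: ·
e15 deliver 3→1: ·
e16 timeout(1): 1[cand,t=2,-]
e17 propose(3,'s'): ·
e18 deliver 4→3: ·

z,w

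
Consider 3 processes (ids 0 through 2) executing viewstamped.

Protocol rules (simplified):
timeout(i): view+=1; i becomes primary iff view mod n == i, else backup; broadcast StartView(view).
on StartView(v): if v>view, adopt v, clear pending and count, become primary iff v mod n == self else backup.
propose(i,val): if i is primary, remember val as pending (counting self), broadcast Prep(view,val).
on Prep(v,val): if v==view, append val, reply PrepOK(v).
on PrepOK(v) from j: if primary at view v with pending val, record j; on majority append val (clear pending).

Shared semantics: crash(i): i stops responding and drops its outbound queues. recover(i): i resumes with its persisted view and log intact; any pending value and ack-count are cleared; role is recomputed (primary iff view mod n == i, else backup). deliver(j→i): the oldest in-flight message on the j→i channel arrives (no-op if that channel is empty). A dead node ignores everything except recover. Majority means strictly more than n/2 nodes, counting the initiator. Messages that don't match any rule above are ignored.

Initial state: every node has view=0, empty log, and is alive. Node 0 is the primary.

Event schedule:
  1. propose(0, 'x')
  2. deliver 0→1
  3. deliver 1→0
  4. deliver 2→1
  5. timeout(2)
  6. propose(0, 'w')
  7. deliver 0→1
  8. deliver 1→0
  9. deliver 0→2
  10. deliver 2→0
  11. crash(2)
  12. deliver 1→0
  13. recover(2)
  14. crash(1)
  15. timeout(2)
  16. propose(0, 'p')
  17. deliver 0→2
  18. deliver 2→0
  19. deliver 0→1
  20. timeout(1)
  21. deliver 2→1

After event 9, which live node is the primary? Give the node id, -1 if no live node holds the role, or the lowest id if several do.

1. propose(0,'x'):  nop
2. deliver 0→1:  <1:back v0 x>
3. deliver 1→0:  <0:prim v0 x>
4. deliver 2→1:  nop
5. timeout(2):  <2:back v1 ->
6. propose(0,'w'):  nop
7. deliver 0→1:  <1:back v0 x,w>
8. deliver 1→0:  <0:prim v0 x,w>
9. deliver 0→2:  nop

0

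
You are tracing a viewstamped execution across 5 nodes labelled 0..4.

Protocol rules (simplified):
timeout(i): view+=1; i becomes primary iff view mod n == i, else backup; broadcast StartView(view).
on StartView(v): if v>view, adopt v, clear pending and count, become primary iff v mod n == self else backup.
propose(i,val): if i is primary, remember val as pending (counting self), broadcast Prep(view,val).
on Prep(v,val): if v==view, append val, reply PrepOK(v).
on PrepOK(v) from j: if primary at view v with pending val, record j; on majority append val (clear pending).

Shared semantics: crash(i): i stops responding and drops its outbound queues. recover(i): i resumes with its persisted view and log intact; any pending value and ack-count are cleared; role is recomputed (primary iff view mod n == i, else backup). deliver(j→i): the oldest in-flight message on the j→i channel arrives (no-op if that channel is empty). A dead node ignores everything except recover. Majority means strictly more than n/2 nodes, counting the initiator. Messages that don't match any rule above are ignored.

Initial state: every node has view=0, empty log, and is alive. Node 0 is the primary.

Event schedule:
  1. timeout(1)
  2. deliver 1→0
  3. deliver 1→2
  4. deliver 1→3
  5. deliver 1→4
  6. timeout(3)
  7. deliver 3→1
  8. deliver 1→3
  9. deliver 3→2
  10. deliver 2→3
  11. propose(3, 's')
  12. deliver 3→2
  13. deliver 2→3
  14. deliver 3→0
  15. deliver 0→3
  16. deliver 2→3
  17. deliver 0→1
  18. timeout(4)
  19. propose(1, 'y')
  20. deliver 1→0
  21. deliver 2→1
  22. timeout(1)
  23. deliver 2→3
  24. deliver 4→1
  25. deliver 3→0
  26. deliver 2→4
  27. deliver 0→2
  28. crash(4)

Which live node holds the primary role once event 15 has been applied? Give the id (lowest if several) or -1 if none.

2

after 1 — timeout(1): n1:prim/v1/[-]
after 2 — deliver 1→0: n0:back/v1/[-]
after 3 — deliver 1→2: n2:back/v1/[-]
after 4 — deliver 1→3: n3:back/v1/[-]
after 5 — deliver 1→4: n4:back/v1/[-]
after 6 — timeout(3): n3:back/v2/[-]
after 7 — deliver 3→1: n1:back/v2/[-]
after 8 — deliver 1→3: ·
after 9 — deliver 3→2: n2:prim/v2/[-]
after 10 — deliver 2→3: ·
after 11 — propose(3,'s'): ·
after 12 — deliver 3→2: ·
after 13 — deliver 2→3: ·
after 14 — deliver 3→0: n0:back/v2/[-]
after 15 — deliver 0→3: ·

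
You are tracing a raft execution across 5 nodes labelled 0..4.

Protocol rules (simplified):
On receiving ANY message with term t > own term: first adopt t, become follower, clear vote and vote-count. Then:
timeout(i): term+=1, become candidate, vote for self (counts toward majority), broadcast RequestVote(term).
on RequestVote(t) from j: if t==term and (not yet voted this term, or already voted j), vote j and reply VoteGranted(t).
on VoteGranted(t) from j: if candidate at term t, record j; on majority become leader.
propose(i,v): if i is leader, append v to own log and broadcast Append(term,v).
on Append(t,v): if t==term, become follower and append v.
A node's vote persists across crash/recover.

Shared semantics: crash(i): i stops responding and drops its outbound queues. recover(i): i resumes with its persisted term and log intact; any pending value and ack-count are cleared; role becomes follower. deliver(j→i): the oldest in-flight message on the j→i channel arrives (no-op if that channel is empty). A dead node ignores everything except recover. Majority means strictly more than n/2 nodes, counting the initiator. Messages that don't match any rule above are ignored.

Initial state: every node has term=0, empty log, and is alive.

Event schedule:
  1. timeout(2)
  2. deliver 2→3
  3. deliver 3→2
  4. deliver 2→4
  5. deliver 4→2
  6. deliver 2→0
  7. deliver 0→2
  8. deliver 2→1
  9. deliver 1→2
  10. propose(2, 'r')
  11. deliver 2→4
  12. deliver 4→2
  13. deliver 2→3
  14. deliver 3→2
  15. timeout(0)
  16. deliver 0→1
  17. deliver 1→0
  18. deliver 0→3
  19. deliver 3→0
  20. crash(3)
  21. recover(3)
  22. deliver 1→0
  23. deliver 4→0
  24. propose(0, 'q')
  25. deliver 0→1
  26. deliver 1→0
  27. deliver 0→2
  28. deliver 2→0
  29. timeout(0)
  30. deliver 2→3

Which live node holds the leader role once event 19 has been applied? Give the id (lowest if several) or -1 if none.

after 1 — timeout(2): n2:cand/t1/[-]
after 2 — deliver 2→3: n3:foll/t1/[-]
after 3 — deliver 3→2: ·
after 4 — deliver 2→4: n4:foll/t1/[-]
after 5 — deliver 4→2: n2:lead/t1/[-]
after 6 — deliver 2→0: n0:foll/t1/[-]
after 7 — deliver 0→2: ·
after 8 — deliver 2→1: n1:foll/t1/[-]
after 9 — deliver 1→2: ·
after 10 — propose(2,'r'): n2:lead/t1/[r]
after 11 — deliver 2→4: n4:foll/t1/[r]
after 12 — deliver 4→2: ·
after 13 — deliver 2→3: n3:foll/t1/[r]
after 14 — deliver 3→2: ·
after 15 — timeout(0): n0:cand/t2/[-]
after 16 — deliver 0→1: n1:foll/t2/[-]
after 17 — deliver 1→0: ·
after 18 — deliver 0→3: n3:foll/t2/[r]
after 19 — deliver 3→0: n0:lead/t2/[-]

0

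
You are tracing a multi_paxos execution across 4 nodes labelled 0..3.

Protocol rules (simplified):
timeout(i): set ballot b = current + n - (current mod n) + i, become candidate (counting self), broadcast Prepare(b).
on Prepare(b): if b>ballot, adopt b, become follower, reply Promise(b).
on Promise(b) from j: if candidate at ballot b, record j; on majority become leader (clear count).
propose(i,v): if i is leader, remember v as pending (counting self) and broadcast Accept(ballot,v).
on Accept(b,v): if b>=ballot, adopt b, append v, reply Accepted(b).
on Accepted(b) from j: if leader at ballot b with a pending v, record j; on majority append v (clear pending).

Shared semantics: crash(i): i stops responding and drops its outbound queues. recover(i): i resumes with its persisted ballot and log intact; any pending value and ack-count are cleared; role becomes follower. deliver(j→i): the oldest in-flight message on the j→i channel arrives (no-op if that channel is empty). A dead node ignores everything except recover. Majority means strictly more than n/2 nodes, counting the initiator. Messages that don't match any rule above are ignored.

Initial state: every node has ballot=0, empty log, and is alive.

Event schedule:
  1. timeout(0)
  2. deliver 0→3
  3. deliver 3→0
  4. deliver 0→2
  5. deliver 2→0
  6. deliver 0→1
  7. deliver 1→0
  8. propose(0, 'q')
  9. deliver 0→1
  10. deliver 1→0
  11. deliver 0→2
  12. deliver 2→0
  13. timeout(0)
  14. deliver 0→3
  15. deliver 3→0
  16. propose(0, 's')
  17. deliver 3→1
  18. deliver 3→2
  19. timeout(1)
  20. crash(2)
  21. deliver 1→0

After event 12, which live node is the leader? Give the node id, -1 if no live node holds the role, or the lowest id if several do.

step 1 timeout(0): 0={cand,b=4,log=-}
step 2 deliver 0→3: 3={foll,b=4,log=-}
step 3 deliver 3→0: —
step 4 deliver 0→2: 2={foll,b=4,log=-}
step 5 deliver 2→0: 0={lead,b=4,log=-}
step 6 deliver 0→1: 1={foll,b=4,log=-}
step 7 deliver 1→0: —
step 8 propose(0,'q'): —
step 9 deliver 0→1: 1={foll,b=4,log=q}
step 10 deliver 1→0: —
step 11 deliver 0→2: 2={foll,b=4,log=q}
step 12 deliver 2→0: 0={lead,b=4,log=q}

0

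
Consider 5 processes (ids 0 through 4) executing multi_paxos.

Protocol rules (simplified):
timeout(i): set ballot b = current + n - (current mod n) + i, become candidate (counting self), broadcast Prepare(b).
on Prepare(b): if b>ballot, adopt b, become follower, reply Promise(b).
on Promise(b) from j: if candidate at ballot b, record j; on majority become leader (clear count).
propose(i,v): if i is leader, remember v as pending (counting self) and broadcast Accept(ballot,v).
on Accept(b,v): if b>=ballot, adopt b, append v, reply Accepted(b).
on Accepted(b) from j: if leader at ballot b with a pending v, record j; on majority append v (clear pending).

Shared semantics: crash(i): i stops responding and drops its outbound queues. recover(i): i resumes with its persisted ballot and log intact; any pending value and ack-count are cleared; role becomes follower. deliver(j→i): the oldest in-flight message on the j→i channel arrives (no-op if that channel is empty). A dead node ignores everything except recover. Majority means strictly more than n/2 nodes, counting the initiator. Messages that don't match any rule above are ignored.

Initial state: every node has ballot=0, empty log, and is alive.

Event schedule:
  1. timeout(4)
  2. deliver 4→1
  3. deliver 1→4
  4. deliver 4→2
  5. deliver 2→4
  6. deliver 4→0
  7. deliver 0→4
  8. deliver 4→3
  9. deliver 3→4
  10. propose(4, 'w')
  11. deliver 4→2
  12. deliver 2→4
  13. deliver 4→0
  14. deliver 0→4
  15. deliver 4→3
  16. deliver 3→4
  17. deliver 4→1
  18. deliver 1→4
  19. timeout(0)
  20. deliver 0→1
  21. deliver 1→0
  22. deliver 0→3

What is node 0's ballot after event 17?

9

step 1 timeout(4): 4={cand,b=9,log=-}
step 2 deliver 4→1: 1={foll,b=9,log=-}
step 3 deliver 1→4: —
step 4 deliver 4→2: 2={foll,b=9,log=-}
step 5 deliver 2→4: 4={lead,b=9,log=-}
step 6 deliver 4→0: 0={foll,b=9,log=-}
step 7 deliver 0→4: —
step 8 deliver 4→3: 3={foll,b=9,log=-}
step 9 deliver 3→4: —
step 10 propose(4,'w'): —
step 11 deliver 4→2: 2={foll,b=9,log=w}
step 12 deliver 2→4: —
step 13 deliver 4→0: 0={foll,b=9,log=w}
step 14 deliver 0→4: 4={lead,b=9,log=w}
step 15 deliver 4→3: 3={foll,b=9,log=w}
step 16 deliver 3→4: —
step 17 deliver 4→1: 1={foll,b=9,log=w}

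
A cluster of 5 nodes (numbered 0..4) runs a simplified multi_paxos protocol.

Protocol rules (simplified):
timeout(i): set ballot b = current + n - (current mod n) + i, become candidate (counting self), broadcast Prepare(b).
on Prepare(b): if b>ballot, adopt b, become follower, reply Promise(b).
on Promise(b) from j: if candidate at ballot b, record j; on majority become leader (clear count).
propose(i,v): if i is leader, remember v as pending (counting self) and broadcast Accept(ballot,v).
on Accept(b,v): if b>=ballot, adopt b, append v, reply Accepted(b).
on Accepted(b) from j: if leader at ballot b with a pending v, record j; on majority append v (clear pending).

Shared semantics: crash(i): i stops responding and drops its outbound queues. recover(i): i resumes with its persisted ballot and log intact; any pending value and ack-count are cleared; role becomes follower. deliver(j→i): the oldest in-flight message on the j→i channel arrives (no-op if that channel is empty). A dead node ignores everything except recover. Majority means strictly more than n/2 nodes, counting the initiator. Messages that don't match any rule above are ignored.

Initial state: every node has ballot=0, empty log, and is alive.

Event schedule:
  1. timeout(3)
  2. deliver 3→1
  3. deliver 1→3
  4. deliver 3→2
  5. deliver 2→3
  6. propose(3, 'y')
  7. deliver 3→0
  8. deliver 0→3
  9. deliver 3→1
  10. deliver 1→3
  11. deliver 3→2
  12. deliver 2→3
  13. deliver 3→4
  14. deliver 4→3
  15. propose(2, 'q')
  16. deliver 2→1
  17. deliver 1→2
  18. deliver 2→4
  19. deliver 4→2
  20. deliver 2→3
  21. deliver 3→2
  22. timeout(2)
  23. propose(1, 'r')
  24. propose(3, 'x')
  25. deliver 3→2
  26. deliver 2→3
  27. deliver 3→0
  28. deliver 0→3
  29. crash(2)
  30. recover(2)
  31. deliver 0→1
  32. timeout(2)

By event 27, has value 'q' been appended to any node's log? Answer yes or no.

no

e1 timeout(3): 3[cand,b=8,-]
e2 deliver 3→1: 1[foll,b=8,-]
e3 deliver 1→3: ·
e4 deliver 3→2: 2[foll,b=8,-]
e5 deliver 2→3: 3[lead,b=8,-]
e6 propose(3,'y'): ·
e7 deliver 3→0: 0[foll,b=8,-]
e8 deliver 0→3: ·
e9 deliver 3→1: 1[foll,b=8,y]
e10 deliver 1→3: ·
e11 deliver 3→2: 2[foll,b=8,y]
e12 deliver 2→3: 3[lead,b=8,y]
e13 deliver 3→4: 4[foll,b=8,-]
e14 deliver 4→3: ·
e15 propose(2,'q'): ·
e16 deliver 2→1: ·
e17 deliver 1→2: ·
e18 deliver 2→4: ·
e19 deliver 4→2: ·
e20 deliver 2→3: ·
e21 deliver 3→2: ·
e22 timeout(2): 2[cand,b=12,y]
e23 propose(1,'r'): ·
e24 propose(3,'x'): ·
e25 deliver 3→2: ·
e26 deliver 2→3: 3[foll,b=12,y]
e27 deliver 3→0: 0[foll,b=8,y]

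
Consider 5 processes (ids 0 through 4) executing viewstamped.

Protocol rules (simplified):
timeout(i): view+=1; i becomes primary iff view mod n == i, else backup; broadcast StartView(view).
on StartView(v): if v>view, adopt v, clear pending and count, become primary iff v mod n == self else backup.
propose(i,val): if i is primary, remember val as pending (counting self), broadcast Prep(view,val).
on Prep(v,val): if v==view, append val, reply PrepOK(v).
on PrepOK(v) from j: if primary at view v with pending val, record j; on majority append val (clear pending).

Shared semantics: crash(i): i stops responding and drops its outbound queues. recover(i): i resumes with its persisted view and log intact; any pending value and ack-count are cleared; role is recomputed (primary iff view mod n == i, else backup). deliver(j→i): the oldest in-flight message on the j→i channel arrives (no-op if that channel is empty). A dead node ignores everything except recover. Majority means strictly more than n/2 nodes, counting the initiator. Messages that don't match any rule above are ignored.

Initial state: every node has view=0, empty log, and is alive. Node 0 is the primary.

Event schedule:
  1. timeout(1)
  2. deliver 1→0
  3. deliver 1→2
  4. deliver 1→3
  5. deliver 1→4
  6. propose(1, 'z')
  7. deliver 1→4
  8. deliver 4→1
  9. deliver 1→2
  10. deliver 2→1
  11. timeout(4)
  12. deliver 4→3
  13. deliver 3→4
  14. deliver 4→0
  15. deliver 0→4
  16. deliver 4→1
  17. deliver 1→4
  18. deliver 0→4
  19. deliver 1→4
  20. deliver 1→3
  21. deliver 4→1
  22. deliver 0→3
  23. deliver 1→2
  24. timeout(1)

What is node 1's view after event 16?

2

[1] timeout(1) → N1(prim v1 [-])
[2] deliver 1→0 → N0(back v1 [-])
[3] deliver 1→2 → N2(back v1 [-])
[4] deliver 1→3 → N3(back v1 [-])
[5] deliver 1→4 → N4(back v1 [-])
[6] propose(1,'z') → ∅
[7] deliver 1→4 → N4(back v1 [z])
[8] deliver 4→1 → ∅
[9] deliver 1→2 → N2(back v1 [z])
[10] deliver 2→1 → N1(prim v1 [z])
[11] timeout(4) → N4(back v2 [z])
[12] deliver 4→3 → N3(back v2 [-])
[13] deliver 3→4 → ∅
[14] deliver 4→0 → N0(back v2 [-])
[15] deliver 0→4 → ∅
[16] deliver 4→1 → N1(back v2 [z])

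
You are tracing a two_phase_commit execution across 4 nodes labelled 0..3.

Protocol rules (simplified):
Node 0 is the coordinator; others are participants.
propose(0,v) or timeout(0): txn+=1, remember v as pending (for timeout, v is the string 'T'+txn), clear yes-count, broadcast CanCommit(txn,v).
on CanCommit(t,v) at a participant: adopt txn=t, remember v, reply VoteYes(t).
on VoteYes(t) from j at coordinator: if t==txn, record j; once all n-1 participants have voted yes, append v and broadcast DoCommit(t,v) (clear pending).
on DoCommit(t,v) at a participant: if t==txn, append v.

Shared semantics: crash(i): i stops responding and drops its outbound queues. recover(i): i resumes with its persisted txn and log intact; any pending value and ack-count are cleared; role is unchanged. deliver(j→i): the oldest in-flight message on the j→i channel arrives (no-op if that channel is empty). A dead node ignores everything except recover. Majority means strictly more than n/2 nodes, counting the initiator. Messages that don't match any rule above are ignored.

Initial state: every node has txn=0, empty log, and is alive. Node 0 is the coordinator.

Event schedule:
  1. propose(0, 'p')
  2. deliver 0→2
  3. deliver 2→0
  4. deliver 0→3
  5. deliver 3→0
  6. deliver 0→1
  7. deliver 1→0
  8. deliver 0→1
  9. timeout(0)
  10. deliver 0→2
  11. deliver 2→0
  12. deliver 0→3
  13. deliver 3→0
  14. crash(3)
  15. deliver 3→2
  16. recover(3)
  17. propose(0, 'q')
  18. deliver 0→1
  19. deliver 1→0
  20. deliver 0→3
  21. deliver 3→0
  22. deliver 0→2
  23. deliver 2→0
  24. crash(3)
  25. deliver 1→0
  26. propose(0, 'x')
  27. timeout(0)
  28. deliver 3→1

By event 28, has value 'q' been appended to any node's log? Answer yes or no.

e1 propose(0,'p'): 0[coor,t=1,-]
e2 deliver 0→2: 2[part,t=1,-]
e3 deliver 2→0: ·
e4 deliver 0→3: 3[part,t=1,-]
e5 deliver 3→0: ·
e6 deliver 0→1: 1[part,t=1,-]
e7 deliver 1→0: 0[coor,t=1,p]
e8 deliver 0→1: 1[part,t=1,p]
e9 timeout(0): 0[coor,t=2,p]
e10 deliver 0→2: 2[part,t=1,p]
e11 deliver 2→0: ·
e12 deliver 0→3: 3[part,t=1,p]
e13 deliver 3→0: ·
e14 crash(3): 3[✗part,t=1,p]
e15 deliver 3→2: ·
e16 recover(3): 3[part,t=1,p]
e17 propose(0,'q'): 0[coor,t=3,p]
e18 deliver 0→1: 1[part,t=2,p]
e19 deliver 1→0: ·
e20 deliver 0→3: 3[part,t=2,p]
e21 deliver 3→0: ·
e22 deliver 0→2: 2[part,t=2,p]
e23 deliver 2→0: ·
e24 crash(3): 3[✗part,t=2,p]
e25 deliver 1→0: ·
e26 propose(0,'x'): 0[coor,t=4,p]
e27 timeout(0): 0[coor,t=5,p]
e28 deliver 3→1: ·

no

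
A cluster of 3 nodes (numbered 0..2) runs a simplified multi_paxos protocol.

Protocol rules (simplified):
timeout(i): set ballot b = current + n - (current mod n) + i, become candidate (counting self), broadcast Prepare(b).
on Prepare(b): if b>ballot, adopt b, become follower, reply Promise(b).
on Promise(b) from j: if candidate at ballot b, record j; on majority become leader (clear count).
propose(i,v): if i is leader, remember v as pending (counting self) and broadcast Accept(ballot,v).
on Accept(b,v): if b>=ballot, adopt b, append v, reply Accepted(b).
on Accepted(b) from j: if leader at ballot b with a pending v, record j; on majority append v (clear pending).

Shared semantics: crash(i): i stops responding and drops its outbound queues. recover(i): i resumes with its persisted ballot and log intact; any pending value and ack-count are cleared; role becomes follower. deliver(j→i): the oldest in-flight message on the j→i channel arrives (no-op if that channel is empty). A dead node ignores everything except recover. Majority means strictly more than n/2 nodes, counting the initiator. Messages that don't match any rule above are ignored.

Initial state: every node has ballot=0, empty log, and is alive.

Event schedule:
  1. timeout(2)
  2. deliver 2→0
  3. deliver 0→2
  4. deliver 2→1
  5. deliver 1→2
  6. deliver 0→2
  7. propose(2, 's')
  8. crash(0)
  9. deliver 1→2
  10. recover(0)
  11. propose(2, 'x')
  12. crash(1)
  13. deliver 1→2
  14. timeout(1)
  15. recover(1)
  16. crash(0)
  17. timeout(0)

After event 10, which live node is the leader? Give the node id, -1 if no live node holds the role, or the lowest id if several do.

[1] timeout(2) → N2(cand b5 [-])
[2] deliver 2→0 → N0(foll b5 [-])
[3] deliver 0→2 → N2(lead b5 [-])
[4] deliver 2→1 → N1(foll b5 [-])
[5] deliver 1→2 → ∅
[6] deliver 0→2 → ∅
[7] propose(2,'s') → ∅
[8] crash(0) → N0(✗foll b5 [-])
[9] deliver 1→2 → ∅
[10] recover(0) → N0(foll b5 [-])

2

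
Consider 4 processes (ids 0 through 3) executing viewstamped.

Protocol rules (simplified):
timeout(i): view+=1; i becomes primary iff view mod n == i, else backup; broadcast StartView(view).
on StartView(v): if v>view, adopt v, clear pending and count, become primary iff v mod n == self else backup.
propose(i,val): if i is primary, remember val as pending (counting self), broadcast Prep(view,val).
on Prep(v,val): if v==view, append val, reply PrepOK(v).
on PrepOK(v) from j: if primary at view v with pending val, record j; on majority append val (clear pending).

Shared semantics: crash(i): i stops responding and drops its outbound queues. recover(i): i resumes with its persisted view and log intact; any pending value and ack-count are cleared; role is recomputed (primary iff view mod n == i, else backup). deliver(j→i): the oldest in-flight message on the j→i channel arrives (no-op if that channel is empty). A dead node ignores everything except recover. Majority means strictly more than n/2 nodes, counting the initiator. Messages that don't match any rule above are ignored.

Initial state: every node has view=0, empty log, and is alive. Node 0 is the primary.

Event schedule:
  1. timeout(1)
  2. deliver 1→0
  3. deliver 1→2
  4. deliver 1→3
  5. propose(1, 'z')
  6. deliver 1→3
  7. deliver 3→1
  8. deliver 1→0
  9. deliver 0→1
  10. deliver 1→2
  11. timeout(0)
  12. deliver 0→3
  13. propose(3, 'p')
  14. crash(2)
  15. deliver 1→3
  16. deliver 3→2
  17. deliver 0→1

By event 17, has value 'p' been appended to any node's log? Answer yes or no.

no

e1 timeout(1): 1[prim,v=1,-]
e2 deliver 1→0: 0[back,v=1,-]
e3 deliver 1→2: 2[back,v=1,-]
e4 deliver 1→3: 3[back,v=1,-]
e5 propose(1,'z'): ·
e6 deliver 1→3: 3[back,v=1,z]
e7 deliver 3→1: ·
e8 deliver 1→0: 0[back,v=1,z]
e9 deliver 0→1: 1[prim,v=1,z]
e10 deliver 1→2: 2[back,v=1,z]
e11 timeout(0): 0[back,v=2,z]
e12 deliver 0→3: 3[back,v=2,z]
e13 propose(3,'p'): ·
e14 crash(2): 2[✗back,v=1,z]
e15 deliver 1→3: ·
e16 deliver 3→2: ·
e17 deliver 0→1: 1[back,v=2,z]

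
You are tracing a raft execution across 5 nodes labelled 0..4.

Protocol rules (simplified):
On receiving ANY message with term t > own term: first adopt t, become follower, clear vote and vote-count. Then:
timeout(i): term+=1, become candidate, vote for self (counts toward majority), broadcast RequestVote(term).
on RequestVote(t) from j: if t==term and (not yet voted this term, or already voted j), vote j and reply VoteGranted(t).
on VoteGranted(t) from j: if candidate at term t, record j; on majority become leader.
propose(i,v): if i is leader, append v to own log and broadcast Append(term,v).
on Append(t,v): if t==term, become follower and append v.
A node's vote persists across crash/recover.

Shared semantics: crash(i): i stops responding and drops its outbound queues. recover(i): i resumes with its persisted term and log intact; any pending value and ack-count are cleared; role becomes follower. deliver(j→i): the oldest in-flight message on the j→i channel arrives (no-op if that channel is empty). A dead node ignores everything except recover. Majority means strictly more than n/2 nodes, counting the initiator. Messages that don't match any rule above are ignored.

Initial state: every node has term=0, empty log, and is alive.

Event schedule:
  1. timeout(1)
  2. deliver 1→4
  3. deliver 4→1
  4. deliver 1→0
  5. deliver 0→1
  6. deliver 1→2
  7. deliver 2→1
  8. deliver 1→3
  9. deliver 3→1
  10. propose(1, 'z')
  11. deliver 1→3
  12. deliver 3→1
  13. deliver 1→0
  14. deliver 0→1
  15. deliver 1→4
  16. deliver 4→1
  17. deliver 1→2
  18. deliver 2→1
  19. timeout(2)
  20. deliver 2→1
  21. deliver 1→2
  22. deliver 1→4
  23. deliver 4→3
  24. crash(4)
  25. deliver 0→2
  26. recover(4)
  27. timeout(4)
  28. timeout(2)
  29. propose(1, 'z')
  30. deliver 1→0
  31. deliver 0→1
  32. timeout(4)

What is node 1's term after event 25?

2

after 1 — timeout(1): n1:cand/t1/[-]
after 2 — deliver 1→4: n4:foll/t1/[-]
after 3 — deliver 4→1: ·
after 4 — deliver 1→0: n0:foll/t1/[-]
after 5 — deliver 0→1: n1:lead/t1/[-]
after 6 — deliver 1→2: n2:foll/t1/[-]
after 7 — deliver 2→1: ·
after 8 — deliver 1→3: n3:foll/t1/[-]
after 9 — deliver 3→1: ·
after 10 — propose(1,'z'): n1:lead/t1/[z]
after 11 — deliver 1→3: n3:foll/t1/[z]
after 12 — deliver 3→1: ·
after 13 — deliver 1→0: n0:foll/t1/[z]
after 14 — deliver 0→1: ·
after 15 — deliver 1→4: n4:foll/t1/[z]
after 16 — deliver 4→1: ·
after 17 — deliver 1→2: n2:foll/t1/[z]
after 18 — deliver 2→1: ·
after 19 — timeout(2): n2:cand/t2/[z]
after 20 — deliver 2→1: n1:foll/t2/[z]
after 21 — deliver 1→2: ·
after 22 — deliver 1→4: ·
after 23 — deliver 4→3: ·
after 24 — crash(4): n4:✗foll/t1/[z]
after 25 — deliver 0→2: ·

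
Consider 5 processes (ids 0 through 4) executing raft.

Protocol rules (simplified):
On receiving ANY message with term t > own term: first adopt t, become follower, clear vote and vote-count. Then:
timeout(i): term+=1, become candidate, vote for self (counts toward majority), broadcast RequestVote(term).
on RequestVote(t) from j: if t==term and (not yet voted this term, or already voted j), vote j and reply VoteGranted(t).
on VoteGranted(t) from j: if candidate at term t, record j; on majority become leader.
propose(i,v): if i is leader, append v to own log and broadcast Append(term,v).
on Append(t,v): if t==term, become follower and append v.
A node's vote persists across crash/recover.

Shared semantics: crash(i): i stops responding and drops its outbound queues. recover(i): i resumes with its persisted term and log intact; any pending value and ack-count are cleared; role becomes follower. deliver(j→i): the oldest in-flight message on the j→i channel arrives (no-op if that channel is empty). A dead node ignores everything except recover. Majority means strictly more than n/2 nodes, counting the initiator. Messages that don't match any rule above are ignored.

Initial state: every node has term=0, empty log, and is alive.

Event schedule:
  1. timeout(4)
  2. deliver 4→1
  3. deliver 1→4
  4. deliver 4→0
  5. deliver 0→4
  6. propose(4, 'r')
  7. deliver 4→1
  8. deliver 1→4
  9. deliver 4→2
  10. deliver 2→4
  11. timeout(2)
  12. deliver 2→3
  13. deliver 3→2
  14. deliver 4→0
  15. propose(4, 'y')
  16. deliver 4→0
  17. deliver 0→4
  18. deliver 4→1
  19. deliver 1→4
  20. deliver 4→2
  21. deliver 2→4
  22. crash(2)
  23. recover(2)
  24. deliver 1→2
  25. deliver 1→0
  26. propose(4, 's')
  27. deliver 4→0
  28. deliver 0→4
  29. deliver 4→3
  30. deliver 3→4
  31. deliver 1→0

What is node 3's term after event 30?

after 1 — timeout(4): n4:cand/t1/[-]
after 2 — deliver 4→1: n1:foll/t1/[-]
after 3 — deliver 1→4: ·
after 4 — deliver 4→0: n0:foll/t1/[-]
after 5 — deliver 0→4: n4:lead/t1/[-]
after 6 — propose(4,'r'): n4:lead/t1/[r]
after 7 — deliver 4→1: n1:foll/t1/[r]
after 8 — deliver 1→4: ·
after 9 — deliver 4→2: n2:foll/t1/[-]
after 10 — deliver 2→4: ·
after 11 — timeout(2): n2:cand/t2/[-]
after 12 — deliver 2→3: n3:foll/t2/[-]
after 13 — deliver 3→2: ·
after 14 — deliver 4→0: n0:foll/t1/[r]
after 15 — propose(4,'y'): n4:lead/t1/[r,y]
after 16 — deliver 4→0: n0:foll/t1/[r,y]
after 17 — deliver 0→4: ·
after 18 — deliver 4→1: n1:foll/t1/[r,y]
after 19 — deliver 1→4: ·
after 20 — deliver 4→2: ·
after 21 — deliver 2→4: n4:foll/t2/[r,y]
after 22 — crash(2): n2:✗cand/t2/[-]
after 23 — recover(2): n2:foll/t2/[-]
after 24 — deliver 1→2: ·
after 25 — deliver 1→0: ·
after 26 — propose(4,'s'): ·
after 27 — deliver 4→0: ·
after 28 — deliver 0→4: ·
after 29 — deliver 4→3: ·
after 30 — deliver 3→4: ·

2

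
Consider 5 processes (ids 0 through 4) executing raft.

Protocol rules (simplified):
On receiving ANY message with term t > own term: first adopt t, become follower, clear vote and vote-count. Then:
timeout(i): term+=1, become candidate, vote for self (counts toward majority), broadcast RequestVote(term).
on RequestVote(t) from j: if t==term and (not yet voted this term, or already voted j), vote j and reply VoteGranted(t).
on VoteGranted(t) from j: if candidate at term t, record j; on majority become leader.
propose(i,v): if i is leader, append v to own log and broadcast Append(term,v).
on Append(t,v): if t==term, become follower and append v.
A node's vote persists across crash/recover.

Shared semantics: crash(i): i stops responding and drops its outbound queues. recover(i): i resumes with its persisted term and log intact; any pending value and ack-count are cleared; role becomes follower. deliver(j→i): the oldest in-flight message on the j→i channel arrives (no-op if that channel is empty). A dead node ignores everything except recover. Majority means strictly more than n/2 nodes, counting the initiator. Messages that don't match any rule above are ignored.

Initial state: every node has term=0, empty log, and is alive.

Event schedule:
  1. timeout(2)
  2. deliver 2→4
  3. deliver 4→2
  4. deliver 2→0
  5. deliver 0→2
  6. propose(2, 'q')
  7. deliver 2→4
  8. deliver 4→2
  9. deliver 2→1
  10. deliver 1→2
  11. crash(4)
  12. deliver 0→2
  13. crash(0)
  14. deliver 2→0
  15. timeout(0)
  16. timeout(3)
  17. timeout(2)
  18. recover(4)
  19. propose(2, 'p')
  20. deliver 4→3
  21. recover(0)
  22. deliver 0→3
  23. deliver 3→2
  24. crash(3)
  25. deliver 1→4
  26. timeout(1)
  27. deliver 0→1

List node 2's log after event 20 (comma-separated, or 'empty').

q

[1] timeout(2) → N2(cand t1 [-])
[2] deliver 2→4 → N4(foll t1 [-])
[3] deliver 4→2 → ∅
[4] deliver 2→0 → N0(foll t1 [-])
[5] deliver 0→2 → N2(lead t1 [-])
[6] propose(2,'q') → N2(lead t1 [q])
[7] deliver 2→4 → N4(foll t1 [q])
[8] deliver 4→2 → ∅
[9] deliver 2→1 → N1(foll t1 [-])
[10] deliver 1→2 → ∅
[11] crash(4) → N4(✗foll t1 [q])
[12] deliver 0→2 → ∅
[13] crash(0) → N0(✗foll t1 [-])
[14] deliver 2→0 → ∅
[15] timeout(0) → ∅
[16] timeout(3) → N3(cand t1 [-])
[17] timeout(2) → N2(cand t2 [q])
[18] recover(4) → N4(foll t1 [q])
[19] propose(2,'p') → ∅
[20] deliver 4→3 → ∅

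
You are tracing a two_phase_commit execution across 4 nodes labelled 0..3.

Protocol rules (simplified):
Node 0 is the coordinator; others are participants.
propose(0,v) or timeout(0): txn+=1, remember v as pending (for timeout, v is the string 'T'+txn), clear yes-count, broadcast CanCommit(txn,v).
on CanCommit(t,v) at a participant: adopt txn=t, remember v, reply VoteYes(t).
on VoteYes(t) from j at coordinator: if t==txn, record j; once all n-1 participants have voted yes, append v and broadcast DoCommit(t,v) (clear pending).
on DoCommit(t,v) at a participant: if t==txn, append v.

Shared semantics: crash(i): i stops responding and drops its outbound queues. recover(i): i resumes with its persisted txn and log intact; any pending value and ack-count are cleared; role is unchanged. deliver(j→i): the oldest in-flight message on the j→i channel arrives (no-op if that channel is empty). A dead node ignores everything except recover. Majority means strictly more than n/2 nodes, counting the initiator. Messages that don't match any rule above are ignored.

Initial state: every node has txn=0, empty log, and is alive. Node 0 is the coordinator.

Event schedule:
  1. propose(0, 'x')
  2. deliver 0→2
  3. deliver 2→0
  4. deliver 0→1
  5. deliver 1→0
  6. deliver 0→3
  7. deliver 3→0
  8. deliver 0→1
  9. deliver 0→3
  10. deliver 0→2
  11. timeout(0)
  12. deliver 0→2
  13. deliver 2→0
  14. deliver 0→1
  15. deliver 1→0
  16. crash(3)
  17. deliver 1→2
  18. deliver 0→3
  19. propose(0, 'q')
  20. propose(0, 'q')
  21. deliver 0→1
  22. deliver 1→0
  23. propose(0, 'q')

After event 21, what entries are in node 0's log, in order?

step 1 propose(0,'x'): 0={coor,t=1,log=-}
step 2 deliver 0→2: 2={part,t=1,log=-}
step 3 deliver 2→0: —
step 4 deliver 0→1: 1={part,t=1,log=-}
step 5 deliver 1→0: —
step 6 deliver 0→3: 3={part,t=1,log=-}
step 7 deliver 3→0: 0={coor,t=1,log=x}
step 8 deliver 0→1: 1={part,t=1,log=x}
step 9 deliver 0→3: 3={part,t=1,log=x}
step 10 deliver 0→2: 2={part,t=1,log=x}
step 11 timeout(0): 0={coor,t=2,log=x}
step 12 deliver 0→2: 2={part,t=2,log=x}
step 13 deliver 2→0: —
step 14 deliver 0→1: 1={part,t=2,log=x}
step 15 deliver 1→0: —
step 16 crash(3): 3={✗part,t=1,log=x}
step 17 deliver 1→2: —
step 18 deliver 0→3: —
step 19 propose(0,'q'): 0={coor,t=3,log=x}
step 20 propose(0,'q'): 0={coor,t=4,log=x}
step 21 deliver 0→1: 1={part,t=3,log=x}

x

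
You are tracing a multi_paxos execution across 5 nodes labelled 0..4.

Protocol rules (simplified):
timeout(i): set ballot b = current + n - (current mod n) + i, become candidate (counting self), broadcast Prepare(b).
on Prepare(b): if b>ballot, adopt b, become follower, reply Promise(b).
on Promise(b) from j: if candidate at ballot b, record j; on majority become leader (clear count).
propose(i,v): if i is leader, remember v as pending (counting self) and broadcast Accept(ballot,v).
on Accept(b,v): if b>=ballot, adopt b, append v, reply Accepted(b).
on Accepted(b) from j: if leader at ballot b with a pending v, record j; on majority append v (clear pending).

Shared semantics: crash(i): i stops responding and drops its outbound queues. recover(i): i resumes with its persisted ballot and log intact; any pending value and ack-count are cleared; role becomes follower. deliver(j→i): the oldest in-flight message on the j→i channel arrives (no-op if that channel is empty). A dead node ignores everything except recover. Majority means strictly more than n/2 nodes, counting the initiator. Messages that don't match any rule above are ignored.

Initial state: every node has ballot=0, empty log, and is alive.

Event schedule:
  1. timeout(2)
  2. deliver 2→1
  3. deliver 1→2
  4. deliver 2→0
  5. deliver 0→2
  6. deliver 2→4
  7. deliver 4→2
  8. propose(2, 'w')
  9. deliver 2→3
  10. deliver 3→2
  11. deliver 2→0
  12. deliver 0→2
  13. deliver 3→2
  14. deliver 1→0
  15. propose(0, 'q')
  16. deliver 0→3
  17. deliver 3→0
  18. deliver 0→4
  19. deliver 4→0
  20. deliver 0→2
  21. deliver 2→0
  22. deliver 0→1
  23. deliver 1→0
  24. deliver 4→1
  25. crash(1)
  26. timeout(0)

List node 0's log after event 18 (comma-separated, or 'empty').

1. timeout(2):  <2:cand b7 ->
2. deliver 2→1:  <1:foll b7 ->
3. deliver 1→2:  nop
4. deliver 2→0:  <0:foll b7 ->
5. deliver 0→2:  <2:lead b7 ->
6. deliver 2→4:  <4:foll b7 ->
7. deliver 4→2:  nop
8. propose(2,'w'):  nop
9. deliver 2→3:  <3:foll b7 ->
10. deliver 3→2:  nop
11. deliver 2→0:  <0:foll b7 w>
12. deliver 0→2:  nop
13. deliver 3→2:  nop
14. deliver 1→0:  nop
15. propose(0,'q'):  nop
16. deliver 0→3:  nop
17. deliver 3→0:  nop
18. deliver 0→4:  nop

w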